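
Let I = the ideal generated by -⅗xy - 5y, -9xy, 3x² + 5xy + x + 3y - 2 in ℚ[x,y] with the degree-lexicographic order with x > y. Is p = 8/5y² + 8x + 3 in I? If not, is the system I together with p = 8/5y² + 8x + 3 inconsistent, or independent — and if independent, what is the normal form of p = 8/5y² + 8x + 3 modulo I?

Adjoining 8/5y² + 8x + 3 makes the ideal the whole ring: the system is inconsistent.

First compute the reduced Gröbner basis of I by Buchberger's algorithm.
f_1 = -⅗xy - 5y, LT = xy.
f_2 = -9xy, LT = xy.
f_3 = 3x² + 5xy + x + 3y - 2, LT = x².

S(f_1,f_2): lcm = xy. S = 25/3y.
  leading term y: no divisor's leading term divides it; move 25/3y to the remainder.
  remainder 25/3y ≠ 0; add h_4 = 25/3y to the basis.

The other S-polynomials (S(f_1,f_3), S(f_2,f_3), S(f_1,h_4), S(f_2,h_4), S(f_3,h_4)) all reduce to 0 modulo the current basis, so we have a Gröbner basis.
Inter-reduce: drop elements whose leading term is divisible by another's, tail-reduce, and make monic.
Reduced Gröbner basis: {x² + ⅓x - ⅔, y}.
Label its elements g_1 = x² + ⅓x - ⅔, g_2 = y.

Reduce p = 8/5y² + 8x + 3 modulo G:
  leading term y²: subtract (8/5y)·g_2 from 8/5y² + 8x + 3 → 8x + 3
  leading term x: no divisor's leading term divides it; move 8x to the remainder.
  leading term 1: no divisor's leading term divides it; move 3 to the remainder.
  normal form = 8x + 3.
The normal form is nonzero, so p ∉ I. Since p minus its normal form lies in I, I + (p) = I + (r) where r = 8x + 3; decide whether this ideal is the whole ring.
Run Buchberger on G together with r (pairs among the g_i already reduce to 0 since G is a Gröbner basis):
g_1 = x² + ⅓x - ⅔, LT = x².
g_2 = y, LT = y.
r = 8x + 3, LT = x.

S(g_1,r): lcm = x². S = -1/24x - ⅔.
  leading term x: subtract (-1/192)·r from -1/24x - ⅔ → -125/192
  leading term 1: no divisor's leading term divides it; move -125/192 to the remainder.
  remainder -125/192 ≠ 0; add m_4 = -125/192 to the basis.

The other S-polynomials (S(g_1,g_2), S(g_2,r), S(g_1,m_4), S(g_2,m_4), S(r,m_4)) all reduce to 0 modulo the current basis, so we have a Gröbner basis.
Inter-reduce: drop elements whose leading term is divisible by another's, tail-reduce, and make monic.
Reduced Gröbner basis: {1}.
The reduced Gröbner basis of I + (p) is {1}: the ideal is the whole ring, so the enlarged system has no common solution — adjoining p is inconsistent.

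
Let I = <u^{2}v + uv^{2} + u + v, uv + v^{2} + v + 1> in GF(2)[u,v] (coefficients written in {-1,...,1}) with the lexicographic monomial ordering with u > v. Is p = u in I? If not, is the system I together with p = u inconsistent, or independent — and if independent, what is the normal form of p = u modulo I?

First compute the reduced Gröbner basis of I by Buchberger's algorithm.
f_1 = u^{2}v + uv^{2} + u + v, LT = u^{2}v.
f_2 = uv + v^{2} + v + 1, LT = uv.

S(f_1,f_2): lcm = u^{2}v. S = uv + v.
  leading term uv: subtract (1)·f_2 from uv + v → v^{2} + 1
  leading term v^{2}: no divisor's leading term divides it; move v^{2} to the remainder.
  leading term 1: no divisor's leading term divides it; move 1 to the remainder.
  remainder v^{2} + 1 ≠ 0; add h_3 = v^{2} + 1 to the basis.

S(f_1,h_3): lcm = u^{2}v^{2}. S = u^{2} + uv^{3} + uv + v^{2}.
  leading term u^{2}: no divisor's leading term divides it; move u^{2} to the remainder.
  leading term uv^{3}: subtract (v^{2})·f_2 from uv^{3} + uv + v^{2} → uv + v^{4} + v^{3}
  leading term uv: subtract (1)·f_2 from uv + v^{4} + v^{3} → v^{4} + v^{3} + v^{2} + v + 1
  leading term v^{4}: subtract (v^{2})·h_3 from v^{4} + v^{3} + v^{2} + v + 1 → v^{3} + v + 1
  leading term v^{3}: subtract (v)·h_3 from v^{3} + v + 1 → 1
  leading term 1: no divisor's leading term divides it; move 1 to the remainder.
  remainder u^{2} + 1 ≠ 0; add h_4 = u^{2} + 1 to the basis.

S(f_2,h_3): lcm = uv^{2}. S = u + v^{3} + v^{2} + v.
  leading term u: no divisor's leading term divides it; move u to the remainder.
  leading term v^{3}: subtract (v)·h_3 from v^{3} + v^{2} + v → v^{2}
  leading term v^{2}: subtract (1)·h_3 from v^{2} → 1
  leading term 1: no divisor's leading term divides it; move 1 to the remainder.
  remainder u + 1 ≠ 0; add h_5 = u + 1 to the basis.

The other S-polynomials (S(f_1,h_4), S(f_2,h_4), S(h_3,h_4), S(f_1,h_5), S(f_2,h_5), S(h_3,h_5), S(h_4,h_5)) all reduce to 0 modulo the current basis, so we have a Gröbner basis.
Inter-reduce: drop elements whose leading term is divisible by another's, tail-reduce, and make monic.
Reduced Gröbner basis: {u + 1, v^{2} + 1}.
Label its elements g_1 = u + 1, g_2 = v^{2} + 1.

Reduce p = u modulo G:
  leading term u: subtract (1)·g_1 from u → 1
  leading term 1: no divisor's leading term divides it; move 1 to the remainder.
  normal form = 1.
The normal form is nonzero, so p ∉ I. Since p minus its normal form lies in I, I + (p) = I + (r) where r = 1; decide whether this ideal is the whole ring.
Here r = 1 is a nonzero constant, hence a unit: 1 ∈ I + (p), the Gröbner basis of I + (p) is {1}, and the enlarged system has no common solution — adjoining p is inconsistent.

Adjoining u makes the ideal the whole ring: the system is inconsistent.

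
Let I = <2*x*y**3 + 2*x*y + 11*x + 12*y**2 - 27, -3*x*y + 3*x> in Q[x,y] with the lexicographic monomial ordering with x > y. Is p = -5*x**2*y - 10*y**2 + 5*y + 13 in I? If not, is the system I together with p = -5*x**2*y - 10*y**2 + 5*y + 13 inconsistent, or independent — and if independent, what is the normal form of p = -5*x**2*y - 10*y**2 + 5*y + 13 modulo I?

First compute the reduced Gröbner basis of I by Buchberger's algorithm.
f_1 = 2*x*y**3 + 2*x*y + 11*x + 12*y**2 - 27, LT = x*y**3.
f_2 = -3*x*y + 3*x, LT = x*y.

S(f_1,f_2): lcm = x*y**3. S = x*y**2 + x*y + 11/2*x + 6*y**2 - 27/2.
  leading term x*y**2: subtract (-1/3*y)·f_2 from x*y**2 + x*y + 11/2*x + 6*y**2 - 27/2 → 2*x*y + 11/2*x + 6*y**2 - 27/2
  leading term x*y: subtract (-2/3)·f_2 from 2*x*y + 11/2*x + 6*y**2 - 27/2 → 15/2*x + 6*y**2 - 27/2
  leading term x: no divisor's leading term divides it; move 15/2*x to the remainder.
  leading term y**2: no divisor's leading term divides it; move 6*y**2 to the remainder.
  leading term 1: no divisor's leading term divides it; move -27/2 to the remainder.
  remainder 15/2*x + 6*y**2 - 27/2 ≠ 0; add h_3 = 15/2*x + 6*y**2 - 27/2 to the basis.

S(f_1,h_3): lcm = x*y**3. S = x*y + 11/2*x - 4/5*y**5 + 9/5*y**3 + 6*y**2 - 27/2.
  leading term x*y: subtract (-1/3)·f_2 from x*y + 11/2*x - 4/5*y**5 + 9/5*y**3 + 6*y**2 - 27/2 → 13/2*x - 4/5*y**5 + 9/5*y**3 + 6*y**2 - 27/2
  leading term x: subtract (13/15)·h_3 from 13/2*x - 4/5*y**5 + 9/5*y**3 + 6*y**2 - 27/2 → -4/5*y**5 + 9/5*y**3 + 4/5*y**2 - 9/5
  leading term y**5: no divisor's leading term divides it; move -4/5*y**5 to the remainder.
  leading term y**3: no divisor's leading term divides it; move 9/5*y**3 to the remainder.
  leading term y**2: no divisor's leading term divides it; move 4/5*y**2 to the remainder.
  leading term 1: no divisor's leading term divides it; move -9/5 to the remainder.
  remainder -4/5*y**5 + 9/5*y**3 + 4/5*y**2 - 9/5 ≠ 0; add h_4 = -4/5*y**5 + 9/5*y**3 + 4/5*y**2 - 9/5 to the basis.

S(f_2,h_3): lcm = x*y. S = -x - 4/5*y**3 + 9/5*y.
  leading term x: subtract (-2/15)·h_3 from -x - 4/5*y**3 + 9/5*y → -4/5*y**3 + 4/5*y**2 + 9/5*y - 9/5
  leading term y**3: no divisor's leading term divides it; move -4/5*y**3 to the remainder.
  leading term y**2: no divisor's leading term divides it; move 4/5*y**2 to the remainder.
  leading term y: no divisor's leading term divides it; move 9/5*y to the remainder.
  leading term 1: no divisor's leading term divides it; move -9/5 to the remainder.
  remainder -4/5*y**3 + 4/5*y**2 + 9/5*y - 9/5 ≠ 0; add h_5 = -4/5*y**3 + 4/5*y**2 + 9/5*y - 9/5 to the basis.

The other S-polynomials (S(f_1,h_4), S(f_2,h_4), S(h_3,h_4), S(f_1,h_5), S(f_2,h_5), S(h_3,h_5), S(h_4,h_5)) all reduce to 0 modulo the current basis, so we have a Gröbner basis.
Inter-reduce: drop elements whose leading term is divisible by another's, tail-reduce, and make monic.
Reduced Gröbner basis: {x + 4/5*y**2 - 9/5, y**3 - y**2 - 9/4*y + 9/4}.
Label its elements g_1 = x + 4/5*y**2 - 9/5, g_2 = y**3 - y**2 - 9/4*y + 9/4.

Reduce p = -5*x**2*y - 10*y**2 + 5*y + 13 modulo G:
  leading term x**2*y: subtract (-5*x*y)·g_1 from -5*x**2*y - 10*y**2 + 5*y + 13 → 4*x*y**3 - 9*x*y - 10*y**2 + 5*y + 13
  leading term x*y**3: subtract (4*y**3)·g_1 from 4*x*y**3 - 9*x*y - 10*y**2 + 5*y + 13 → -9*x*y - 16/5*y**5 + 36/5*y**3 - 10*y**2 + 5*y + 13
  leading term x*y: subtract (-9*y)·g_1 from -9*x*y - 16/5*y**5 + 36/5*y**3 - 10*y**2 + 5*y + 13 → -16/5*y**5 + 72/5*y**3 - 10*y**2 - 56/5*y + 13
  leading term y**5: subtract (-16/5*y**2)·g_2 from -16/5*y**5 + 72/5*y**3 - 10*y**2 - 56/5*y + 13 → -16/5*y**4 + 36/5*y**3 - 14/5*y**2 - 56/5*y + 13
  leading term y**4: subtract (-16/5*y)·g_2 from -16/5*y**4 + 36/5*y**3 - 14/5*y**2 - 56/5*y + 13 → 4*y**3 - 10*y**2 - 4*y + 13
  leading term y**3: subtract (4)·g_2 from 4*y**3 - 10*y**2 - 4*y + 13 → -6*y**2 + 5*y + 4
  leading term y**2: no divisor's leading term divides it; move -6*y**2 to the remainder.
  leading term y: no divisor's leading term divides it; move 5*y to the remainder.
  leading term 1: no divisor's leading term divides it; move 4 to the remainder.
  normal form = -6*y**2 + 5*y + 4.
The normal form is nonzero, so p ∉ I. Since p minus its normal form lies in I, I + (p) = I + (r) where r = -6*y**2 + 5*y + 4; decide whether this ideal is the whole ring.
Run Buchberger on G together with r (pairs among the g_i already reduce to 0 since G is a Gröbner basis):
g_1 = x + 4/5*y**2 - 9/5, LT = x.
g_2 = y**3 - y**2 - 9/4*y + 9/4, LT = y**3.
r = -6*y**2 + 5*y + 4, LT = y**2.

S(g_2,r): lcm = y**3. S = -1/6*y**2 - 19/12*y + 9/4.
  leading term y**2: subtract (1/36)·r from -1/6*y**2 - 19/12*y + 9/4 → -31/18*y + 77/36
  leading term y: no divisor's leading term divides it; move -31/18*y to the remainder.
  leading term 1: no divisor's leading term divides it; move 77/36 to the remainder.
  remainder -31/18*y + 77/36 ≠ 0; add m_4 = -31/18*y + 77/36 to the basis.

S(g_2,m_4): lcm = y**3. S = 15/62*y**2 - 9/4*y + 9/4.
  leading term y**2: subtract (-5/124)·r from 15/62*y**2 - 9/4*y + 9/4 → -127/62*y + 299/124
  leading term y: subtract (1143/961)·m_4 from -127/62*y + 299/124 → -255/1922
  leading term 1: no divisor's leading term divides it; move -255/1922 to the remainder.
  remainder -255/1922 ≠ 0; add m_5 = -255/1922 to the basis.

The other S-polynomials (S(g_1,g_2), S(g_1,r), S(g_1,m_4), S(r,m_4), S(g_1,m_5), S(g_2,m_5), S(r,m_5), S(m_4,m_5)) all reduce to 0 modulo the current basis, so we have a Gröbner basis.
Inter-reduce: drop elements whose leading term is divisible by another's, tail-reduce, and make monic.
Reduced Gröbner basis: {1}.
The reduced Gröbner basis of I + (p) is {1}: the ideal is the whole ring, so the enlarged system has no common solution — adjoining p is inconsistent.

The remainder on division by a Gröbner basis is unique — it is the normal form.

Adjoining -5*x**2*y - 10*y**2 + 5*y + 13 makes the ideal the whole ring: the system is inconsistent.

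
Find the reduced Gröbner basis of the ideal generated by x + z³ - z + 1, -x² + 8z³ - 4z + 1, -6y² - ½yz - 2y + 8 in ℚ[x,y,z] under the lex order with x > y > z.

f_1 = x + z³ - z + 1, LT = x.
f_2 = -x² + 8z³ - 4z + 1, LT = x².
f_3 = -6y² - ½yz - 2y + 8, LT = y².

S(f_1,f_2): lcm = x². S = xz³ - xz + x + 8z³ - 4z + 1.
  leading term xz³: subtract (z³)·f_1 from xz³ - xz + x + 8z³ - 4z + 1 → -xz + x - z⁶ + z⁴ + 7z³ - 4z + 1
  leading term xz: subtract (-z)·f_1 from -xz + x - z⁶ + z⁴ + 7z³ - 4z + 1 → x - z⁶ + 2z⁴ + 7z³ - z² - 3z + 1
  leading term x: subtract (1)·f_1 from x - z⁶ + 2z⁴ + 7z³ - z² - 3z + 1 → -z⁶ + 2z⁴ + 6z³ - z² - 2z
  leading term z⁶: no divisor's leading term divides it; move -z⁶ to the remainder.
  leading term z⁴: no divisor's leading term divides it; move 2z⁴ to the remainder.
  leading term z³: no divisor's leading term divides it; move 6z³ to the remainder.
  leading term z²: no divisor's leading term divides it; move -z² to the remainder.
  leading term z: no divisor's leading term divides it; move -2z to the remainder.
  remainder -z⁶ + 2z⁴ + 6z³ - z² - 2z ≠ 0; add g_4 = -z⁶ + 2z⁴ + 6z³ - z² - 2z to the basis.

The other S-polynomials (S(f_1,f_3), S(f_2,f_3), S(f_1,g_4), S(f_2,g_4), S(f_3,g_4)) all reduce to 0 modulo the current basis, so we have a Gröbner basis.
Inter-reduce: drop elements whose leading term is divisible by another's, tail-reduce, and make monic.

G = {x + z³ - z + 1, y² + 1/12yz + ⅓y - 4/3, z⁶ - 2z⁴ - 6z³ + z² + 2z}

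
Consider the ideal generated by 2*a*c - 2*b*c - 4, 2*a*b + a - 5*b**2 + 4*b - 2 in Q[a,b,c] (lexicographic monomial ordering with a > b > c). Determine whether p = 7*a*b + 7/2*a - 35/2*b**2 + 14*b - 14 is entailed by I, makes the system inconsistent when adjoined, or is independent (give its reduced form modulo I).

Adjoining 7*a*b + 7/2*a - 35/2*b**2 + 14*b - 14 makes the ideal the whole ring: the system is inconsistent.

First compute the reduced Gröbner basis of I by Buchberger's algorithm.
f_1 = 2*a*c - 2*b*c - 4, LT = a*c.
f_2 = 2*a*b + a - 5*b**2 + 4*b - 2, LT = a*b.

S(f_1,f_2): lcm = a*b*c. S = -1/2*a*c + 3/2*b**2*c - 2*b*c - 2*b + c.
  leading term a*c: subtract (-1/4)·f_1 from -1/2*a*c + 3/2*b**2*c - 2*b*c - 2*b + c → 3/2*b**2*c - 5/2*b*c - 2*b + c - 1
  leading term b**2*c: no divisor's leading term divides it; move 3/2*b**2*c to the remainder.
  leading term b*c: no divisor's leading term divides it; move -5/2*b*c to the remainder.
  leading term b: no divisor's leading term divides it; move -2*b to the remainder.
  leading term c: no divisor's leading term divides it; move c to the remainder.
  leading term 1: no divisor's leading term divides it; move -1 to the remainder.
  remainder 3/2*b**2*c - 5/2*b*c - 2*b + c - 1 ≠ 0; add h_3 = 3/2*b**2*c - 5/2*b*c - 2*b + c - 1 to the basis.

The other S-polynomials (S(f_1,h_3), S(f_2,h_3)) all reduce to 0 modulo the current basis, so we have a Gröbner basis.
Inter-reduce: drop elements whose leading term is divisible by another's, tail-reduce, and make monic.
Reduced Gröbner basis: {a*b + 1/2*a - 5/2*b**2 + 2*b - 1, a*c - b*c - 2, b**2*c - 5/3*b*c - 4/3*b + 2/3*c - 2/3}.
Label its elements g_1 = a*b + 1/2*a - 5/2*b**2 + 2*b - 1, g_2 = a*c - b*c - 2, g_3 = b**2*c - 5/3*b*c - 4/3*b + 2/3*c - 2/3.

Reduce p = 7*a*b + 7/2*a - 35/2*b**2 + 14*b - 14 modulo G:
  leading term a*b: subtract (7)·g_1 from 7*a*b + 7/2*a - 35/2*b**2 + 14*b - 14 → -7
  leading term 1: no divisor's leading term divides it; move -7 to the remainder.
  normal form = -7.
The normal form is nonzero, so p ∉ I. Since p minus its normal form lies in I, I + (p) = I + (r) where r = -7; decide whether this ideal is the whole ring.
Here r = -7 is a nonzero constant, hence a unit: 1 ∈ I + (p), the Gröbner basis of I + (p) is {1}, and the enlarged system has no common solution — adjoining p is inconsistent.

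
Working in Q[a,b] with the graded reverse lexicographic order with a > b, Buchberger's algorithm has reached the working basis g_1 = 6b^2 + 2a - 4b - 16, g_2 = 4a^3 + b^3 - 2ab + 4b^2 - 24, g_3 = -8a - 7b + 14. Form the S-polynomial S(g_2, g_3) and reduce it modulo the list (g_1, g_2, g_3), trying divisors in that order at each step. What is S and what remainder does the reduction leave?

lcm(LM(g_2), LM(g_3)) = a^3.
S = (lcm/LT(g_2))·g_2 − (lcm/LT(g_3))·g_3 = -7/8a^2b + 1/4b^3 + 7/4a^2 - 1/2ab + b^2 - 6.
Reduce S modulo (g_1, g_2, g_3) in that order:
  leading term a^2b: subtract (7/64ab)·g_3 from -7/8a^2b + 1/4b^3 + 7/4a^2 - 1/2ab + b^2 - 6 → 49/64ab^2 + 1/4b^3 + 7/4a^2 - 65/32ab + b^2 - 6
  leading term ab^2: subtract (49/384a)·g_1 from 49/64ab^2 + 1/4b^3 + 7/4a^2 - 65/32ab + b^2 - 6 → 1/4b^3 + 287/192a^2 - 73/48ab + b^2 + 49/24a - 6
  leading term b^3: subtract (1/24b)·g_1 from 1/4b^3 + 287/192a^2 - 73/48ab + b^2 + 49/24a - 6 → 287/192a^2 - 77/48ab + 7/6b^2 + 49/24a + 2/3b - 6
  leading term a^2: subtract (-287/1536a)·g_3 from 287/192a^2 - 77/48ab + 7/6b^2 + 49/24a + 2/3b - 6 → -1491/512ab + 7/6b^2 + 3577/768a + 2/3b - 6
  leading term ab: subtract (1491/4096b)·g_3 from -1491/512ab + 7/6b^2 + 3577/768a + 2/3b - 6 → 45647/12288b^2 + 3577/768a - 27215/6144b - 6
  leading term b^2: subtract (45647/73728)·g_1 from 45647/12288b^2 + 3577/768a - 27215/6144b - 6 → 126049/36864a - 17999/9216b + 17999/4608
  leading term a: subtract (-126049/294912)·g_3 from 126049/36864a - 17999/9216b + 17999/4608 → -1458311/294912b + 1458311/147456
  leading term b: no divisor's leading term divides it; move -1458311/294912b to the remainder.
  leading term 1: no divisor's leading term divides it; move 1458311/147456 to the remainder.
The remainder -1458311/294912b + 1458311/147456 is nonzero, so it would be added as the next basis element.

S(g_2, g_3) = -7/8a^2b + 1/4b^3 + 7/4a^2 - 1/2ab + b^2 - 6; remainder on division = -1458311/294912b + 1458311/147456.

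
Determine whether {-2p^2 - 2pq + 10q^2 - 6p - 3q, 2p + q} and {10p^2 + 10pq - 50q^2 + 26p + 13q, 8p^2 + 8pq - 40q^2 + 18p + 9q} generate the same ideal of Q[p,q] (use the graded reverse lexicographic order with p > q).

Equality of ideals is decidable: compute both reduced Gröbner bases (unique for the ordering) and check whether they agree.
Buchberger on the first generating set:
f_1 = -2p^2 - 2pq + 10q^2 - 6p - 3q, LT = p^2.
f_2 = 2p + q, LT = p.

S(f_1,f_2): lcm = p^2. S = 1/2pq - 5q^2 + 3p + 3/2q.
  leading term pq: subtract (1/4q)·f_2 from 1/2pq - 5q^2 + 3p + 3/2q → -21/4q^2 + 3p + 3/2q
  leading term q^2: no divisor's leading term divides it; move -21/4q^2 to the remainder.
  leading term p: subtract (3/2)·f_2 from 3p + 3/2q → 0
  remainder -21/4q^2 ≠ 0; add g_3 = -21/4q^2 to the basis.

The other S-polynomials (S(f_1,g_3), S(f_2,g_3)) all reduce to 0 modulo the current basis, so we have a Gröbner basis.
Inter-reduce: drop elements whose leading term is divisible by another's, tail-reduce, and make monic.
Reduced Gröbner basis: {q^2, p + 1/2q}.

Buchberger on the second generating set:
h_1 = 10p^2 + 10pq - 50q^2 + 26p + 13q, LT = p^2.
h_2 = 8p^2 + 8pq - 40q^2 + 18p + 9q, LT = p^2.

S(h_1,h_2): lcm = p^2. S = 7/20p + 7/40q.
  leading term p: no divisor's leading term divides it; move 7/20p to the remainder.
  leading term q: no divisor's leading term divides it; move 7/40q to the remainder.
  remainder 7/20p + 7/40q ≠ 0; add k_3 = 7/20p + 7/40q to the basis.

S(h_1,k_3): lcm = p^2. S = 1/2pq - 5q^2 + 13/5p + 13/10q.
  leading term pq: subtract (10/7q)·k_3 from 1/2pq - 5q^2 + 13/5p + 13/10q → -21/4q^2 + 13/5p + 13/10q
  leading term q^2: no divisor's leading term divides it; move -21/4q^2 to the remainder.
  leading term p: subtract (52/7)·k_3 from 13/5p + 13/10q → 0
  remainder -21/4q^2 ≠ 0; add k_4 = -21/4q^2 to the basis.

The other S-polynomials (S(h_2,k_3), S(h_1,k_4), S(h_2,k_4), S(k_3,k_4)) all reduce to 0 modulo the current basis, so we have a Gröbner basis.
Inter-reduce: drop elements whose leading term is divisible by another's, tail-reduce, and make monic.
Reduced Gröbner basis: {q^2, p + 1/2q}.

Same reduced basis, so the two generating sets span the same ideal.

Yes, the ideals are equal.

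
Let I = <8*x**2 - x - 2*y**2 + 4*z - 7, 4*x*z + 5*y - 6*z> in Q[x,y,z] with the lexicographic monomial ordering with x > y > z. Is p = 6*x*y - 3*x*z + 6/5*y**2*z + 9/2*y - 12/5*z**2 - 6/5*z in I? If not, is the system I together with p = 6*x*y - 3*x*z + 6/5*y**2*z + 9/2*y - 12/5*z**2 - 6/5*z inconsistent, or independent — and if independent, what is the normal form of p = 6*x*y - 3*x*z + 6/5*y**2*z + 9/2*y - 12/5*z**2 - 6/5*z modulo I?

6*x*y - 3*x*z + 6/5*y**2*z + 9/2*y - 12/5*z**2 - 6/5*z lies in I (it reduces to 0).

First compute the reduced Gröbner basis of I by Buchberger's algorithm.
f_1 = 8*x**2 - x - 2*y**2 + 4*z - 7, LT = x**2.
f_2 = 4*x*z + 5*y - 6*z, LT = x*z.

S(f_1,f_2): lcm = x**2*z. S = -5/4*x*y + 11/8*x*z - 1/4*y**2*z + 1/2*z**2 - 7/8*z.
  leading term x*y: no divisor's leading term divides it; move -5/4*x*y to the remainder.
  leading term x*z: subtract (11/32)·f_2 from 11/8*x*z - 1/4*y**2*z + 1/2*z**2 - 7/8*z → -1/4*y**2*z - 55/32*y + 1/2*z**2 + 19/16*z
  leading term y**2*z: no divisor's leading term divides it; move -1/4*y**2*z to the remainder.
  leading term y: no divisor's leading term divides it; move -55/32*y to the remainder.
  leading term z**2: no divisor's leading term divides it; move 1/2*z**2 to the remainder.
  leading term z: no divisor's leading term divides it; move 19/16*z to the remainder.
  remainder -5/4*x*y - 1/4*y**2*z - 55/32*y + 1/2*z**2 + 19/16*z ≠ 0; add h_3 = -5/4*x*y - 1/4*y**2*z - 55/32*y + 1/2*z**2 + 19/16*z to the basis.

S(f_2,h_3): lcm = x*y*z. S = -1/5*y**2*z**2 + 5/4*y**2 - 23/8*y*z + 2/5*z**3 + 19/20*z**2.
  leading term y**2*z**2: no divisor's leading term divides it; move -1/5*y**2*z**2 to the remainder.
  leading term y**2: no divisor's leading term divides it; move 5/4*y**2 to the remainder.
  leading term y*z: no divisor's leading term divides it; move -23/8*y*z to the remainder.
  leading term z**3: no divisor's leading term divides it; move 2/5*z**3 to the remainder.
  leading term z**2: no divisor's leading term divides it; move 19/20*z**2 to the remainder.
  remainder -1/5*y**2*z**2 + 5/4*y**2 - 23/8*y*z + 2/5*z**3 + 19/20*z**2 ≠ 0; add h_4 = -1/5*y**2*z**2 + 5/4*y**2 - 23/8*y*z + 2/5*z**3 + 19/20*z**2 to the basis.

The other S-polynomials (S(f_1,h_3), S(f_1,h_4), S(f_2,h_4), S(h_3,h_4)) all reduce to 0 modulo the current basis, so we have a Gröbner basis.
Inter-reduce: drop elements whose leading term is divisible by another's, tail-reduce, and make monic.
Reduced Gröbner basis: {x**2 - 1/8*x - 1/4*y**2 + 1/2*z - 7/8, x*y + 1/5*y**2*z + 11/8*y - 2/5*z**2 - 19/20*z, x*z + 5/4*y - 3/2*z, y**2*z**2 - 25/4*y**2 + 115/8*y*z - 2*z**3 - 19/4*z**2}.
Label its elements g_1 = x**2 - 1/8*x - 1/4*y**2 + 1/2*z - 7/8, g_2 = x*y + 1/5*y**2*z + 11/8*y - 2/5*z**2 - 19/20*z, g_3 = x*z + 5/4*y - 3/2*z, g_4 = y**2*z**2 - 25/4*y**2 + 115/8*y*z - 2*z**3 - 19/4*z**2.

Reduce p = 6*x*y - 3*x*z + 6/5*y**2*z + 9/2*y - 12/5*z**2 - 6/5*z modulo G:
  leading term x*y: subtract (6)·g_2 from 6*x*y - 3*x*z + 6/5*y**2*z + 9/2*y - 12/5*z**2 - 6/5*z → -3*x*z - 15/4*y + 9/2*z
  leading term x*z: subtract (-3)·g_3 from -3*x*z - 15/4*y + 9/2*z → 0
  normal form = 0.
Since the normal form is 0, p ∈ I.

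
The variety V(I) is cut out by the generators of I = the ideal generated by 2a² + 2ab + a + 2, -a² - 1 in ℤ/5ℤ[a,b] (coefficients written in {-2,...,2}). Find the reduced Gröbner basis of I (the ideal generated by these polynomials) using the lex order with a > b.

f_1 = 2a² + 2ab + a + 2, LT = a².
f_2 = -a² - 1, LT = a².

S(f_1,f_2): lcm = a². S = ab - 2a.
  leading term ab: no divisor's leading term divides it; move ab to the remainder.
  leading term a: no divisor's leading term divides it; move -2a to the remainder.
  remainder ab - 2a ≠ 0; add g_3 = ab - 2a to the basis.

S(f_1,g_3): lcm = a²b. S = 2a² + ab² - 2ab + b.
  leading term a²: subtract (1)·f_1 from 2a² + ab² - 2ab + b → ab² + ab - a + b - 2
  leading term ab²: subtract (b)·g_3 from ab² + ab - a + b - 2 → -2ab - a + b - 2
  leading term ab: subtract (-2)·g_3 from -2ab - a + b - 2 → b - 2
  leading term b: no divisor's leading term divides it; move b to the remainder.
  leading term 1: no divisor's leading term divides it; move -2 to the remainder.
  remainder b - 2 ≠ 0; add g_4 = b - 2 to the basis.

S(f_2,g_3): lcm = a²b. S = 2a² + b.
  leading term a²: subtract (1)·f_1 from 2a² + b → -2ab - a + b - 2
  leading term ab: subtract (-2)·g_3 from -2ab - a + b - 2 → b - 2
  leading term b: subtract (1)·g_4 from b - 2 → 0
  remainder 0.

S(f_1,g_4): leading monomials are coprime, so the S-polynomial reduces to 0 (Buchberger's first criterion).
S(f_2,g_4): leading monomials are coprime, so the S-polynomial reduces to 0 (Buchberger's first criterion).
S(g_3,g_4): lcm = ab. S = 0.
  remainder 0.

Every S-polynomial of the final basis reduces to 0, so we have a Gröbner basis.
Inter-reduce: drop elements whose leading term is divisible by another's, tail-reduce, and make monic.

G = {a² + 1, b - 2}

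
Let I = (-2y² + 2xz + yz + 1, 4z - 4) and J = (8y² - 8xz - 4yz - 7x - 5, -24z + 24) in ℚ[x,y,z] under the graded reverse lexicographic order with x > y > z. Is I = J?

Two ideals are equal iff their reduced Gröbner bases coincide (the reduced basis is unique for a fixed ordering).
Buchberger on the first generating set:
f_1 = -2y² + 2xz + yz + 1, LT = y².
f_2 = 4z - 4, LT = z.

The S-polynomials (S(f_1,f_2)) all reduce to 0 modulo the current basis, so we have a Gröbner basis.
Inter-reduce: drop elements whose leading term is divisible by another's, tail-reduce, and make monic.
Reduced Gröbner basis: {y² - x - ½y - ½, z - 1}.

Buchberger on the second generating set:
h_1 = 8y² - 8xz - 4yz - 7x - 5, LT = y².
h_2 = -24z + 24, LT = z.

The S-polynomials (S(h_1,h_2)) all reduce to 0 modulo the current basis, so we have a Gröbner basis.
Inter-reduce: drop elements whose leading term is divisible by another's, tail-reduce, and make monic.
Reduced Gröbner basis: {y² - 15/8x - ½y - ⅝, z - 1}.

The bases are distinct; the ideals are different.
The same test decides containment: I ⊆ J iff every generator of I reduces to 0 modulo a Gröbner basis of J.

No, the ideals differ.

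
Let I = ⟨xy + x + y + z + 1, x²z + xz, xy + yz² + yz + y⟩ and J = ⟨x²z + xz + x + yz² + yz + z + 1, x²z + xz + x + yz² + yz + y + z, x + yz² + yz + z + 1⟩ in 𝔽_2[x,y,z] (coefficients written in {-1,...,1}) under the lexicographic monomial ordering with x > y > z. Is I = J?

No, the ideals differ.

Two ideals are equal iff their reduced Gröbner bases coincide (the reduced basis is unique for a fixed ordering).
Buchberger on the first generating set:
f_1 = xy + x + y + z + 1, LT = xy.
f_2 = x²z + xz, LT = x²z.
f_3 = xy + yz² + yz + y, LT = xy.

S(f_1,f_2): lcm = x²yz. S = x²z + xz² + xz.
  leading term x²z: subtract (1)·f_2 from x²z + xz² + xz → xz²
  leading term xz²: no divisor's leading term divides it; move xz² to the remainder.
  remainder xz² ≠ 0; add g_4 = xz² to the basis.

S(f_1,f_3): lcm = xy. S = x + yz² + yz + z + 1.
  leading term x: no divisor's leading term divides it; move x to the remainder.
  leading term yz²: no divisor's leading term divides it; move yz² to the remainder.
  leading term yz: no divisor's leading term divides it; move yz to the remainder.
  leading term z: no divisor's leading term divides it; move z to the remainder.
  leading term 1: no divisor's leading term divides it; move 1 to the remainder.
  remainder x + yz² + yz + z + 1 ≠ 0; add g_5 = x + yz² + yz + z + 1 to the basis.

S(f_2,f_3): lcm = x²yz. S = xyz³ + xyz².
  leading term xyz³: subtract (z³)·f_1 from xyz³ + xyz² → xyz² + xz³ + yz³ + z⁴ + z³
  leading term xyz²: subtract (z²)·f_1 from xyz² + xz³ + yz³ + z⁴ + z³ → xz³ + xz² + yz³ + yz² + z⁴ + z²
  leading term xz³: subtract (z)·g_4 from xz³ + xz² + yz³ + yz² + z⁴ + z² → xz² + yz³ + yz² + z⁴ + z²
  leading term xz²: subtract (1)·g_4 from xz² + yz³ + yz² + z⁴ + z² → yz³ + yz² + z⁴ + z²
  leading term yz³: no divisor's leading term divides it; move yz³ to the remainder.
  leading term yz²: no divisor's leading term divides it; move yz² to the remainder.
  leading term z⁴: no divisor's leading term divides it; move z⁴ to the remainder.
  leading term z²: no divisor's leading term divides it; move z² to the remainder.
  remainder yz³ + yz² + z⁴ + z² ≠ 0; add g_6 = yz³ + yz² + z⁴ + z² to the basis.

S(f_1,g_4): lcm = xyz². S = xz² + yz² + z³ + z².
  leading term xz²: subtract (1)·g_4 from xz² + yz² + z³ + z² → yz² + z³ + z²
  leading term yz²: no divisor's leading term divides it; move yz² to the remainder.
  leading term z³: no divisor's leading term divides it; move z³ to the remainder.
  leading term z²: no divisor's leading term divides it; move z² to the remainder.
  remainder yz² + z³ + z² ≠ 0; add g_7 = yz² + z³ + z² to the basis.

S(f_3,g_4): lcm = xyz². S = yz⁴ + yz³ + yz².
  leading term yz⁴: subtract (z)·g_6 from yz⁴ + yz³ + yz² → yz² + z⁵ + z³
  leading term yz²: subtract (1)·g_7 from yz² + z⁵ + z³ → z⁵ + z²
  leading term z⁵: no divisor's leading term divides it; move z⁵ to the remainder.
  leading term z²: no divisor's leading term divides it; move z² to the remainder.
  remainder z⁵ + z² ≠ 0; add g_8 = z⁵ + z² to the basis.

S(f_1,g_5): lcm = xy. S = x + y²z² + y²z + yz + z + 1.
  leading term x: subtract (1)·g_5 from x + y²z² + y²z + yz + z + 1 → y²z² + y²z + yz²
  leading term y²z²: subtract (y)·g_7 from y²z² + y²z + yz² → y²z + yz³
  leading term y²z: no divisor's leading term divides it; move y²z to the remainder.
  leading term yz³: subtract (1)·g_6 from yz³ → yz² + z⁴ + z²
  leading term yz²: subtract (1)·g_7 from yz² + z⁴ + z² → z⁴ + z³
  leading term z⁴: no divisor's leading term divides it; move z⁴ to the remainder.
  leading term z³: no divisor's leading term divides it; move z³ to the remainder.
  remainder y²z + z⁴ + z³ ≠ 0; add g_9 = y²z + z⁴ + z³ to the basis.

The other S-polynomials (S(f_2,g_4), S(f_2,g_5), S(f_3,g_5), S(g_4,g_5), S(f_1,g_6), S(f_2,g_6), S(f_3,g_6), S(g_4,g_6), S(g_5,g_6), S(f_1,g_7), S(f_2,g_7), S(f_3,g_7), S(g_4,g_7), S(g_5,g_7), S(g_6,g_7), S(f_1,g_8), S(f_2,g_8), S(f_3,g_8), S(g_4,g_8), S(g_5,g_8), S(g_6,g_8), S(g_7,g_8), S(f_1,g_9), S(f_2,g_9), S(f_3,g_9), S(g_4,g_9), S(g_5,g_9), S(g_6,g_9), S(g_7,g_9), S(g_8,g_9)) all reduce to 0 modulo the current basis, so we have a Gröbner basis.
Inter-reduce: drop elements whose leading term is divisible by another's, tail-reduce, and make monic.
Reduced Gröbner basis: {x + yz + z³ + z² + z + 1, y²z + z⁴ + z³, yz² + z³ + z², z⁵ + z²}.

Buchberger on the second generating set:
h_1 = x²z + xz + x + yz² + yz + z + 1, LT = x²z.
h_2 = x²z + xz + x + yz² + yz + y + z, LT = x²z.
h_3 = x + yz² + yz + z + 1, LT = x.

S(h_1,h_2): lcm = x²z. S = y + 1.
  leading term y: no divisor's leading term divides it; move y to the remainder.
  leading term 1: no divisor's leading term divides it; move 1 to the remainder.
  remainder y + 1 ≠ 0; add k_4 = y + 1 to the basis.

S(h_1,h_3): lcm = x²z. S = xyz³ + xyz² + xz² + x + yz² + yz + z + 1.
  leading term xyz³: subtract (yz³)·h_3 from xyz³ + xyz² + xz² + x + yz² + yz + z + 1 → xyz² + xz² + x + y²z⁵ + y²z⁴ + yz⁴ + yz³ + yz² + yz + z + 1
  leading term xyz²: subtract (yz²)·h_3 from xyz² + xz² + x + y²z⁵ + y²z⁴ + yz⁴ + yz³ + yz² + yz + z + 1 → xz² + x + y²z⁵ + y²z³ + yz⁴ + yz + z + 1
  leading term xz²: subtract (z²)·h_3 from xz² + x + y²z⁵ + y²z³ + yz⁴ + yz + z + 1 → x + y²z⁵ + y²z³ + yz³ + yz + z³ + z² + z + 1
  leading term x: subtract (1)·h_3 from x + y²z⁵ + y²z³ + yz³ + yz + z³ + z² + z + 1 → y²z⁵ + y²z³ + yz³ + yz² + z³ + z²
  leading term y²z⁵: subtract (yz⁵)·k_4 from y²z⁵ + y²z³ + yz³ + yz² + z³ + z² → y²z³ + yz⁵ + yz³ + yz² + z³ + z²
  leading term y²z³: subtract (yz³)·k_4 from y²z³ + yz⁵ + yz³ + yz² + z³ + z² → yz⁵ + yz² + z³ + z²
  leading term yz⁵: subtract (z⁵)·k_4 from yz⁵ + yz² + z³ + z² → yz² + z⁵ + z³ + z²
  leading term yz²: subtract (z²)·k_4 from yz² + z⁵ + z³ + z² → z⁵ + z³
  leading term z⁵: no divisor's leading term divides it; move z⁵ to the remainder.
  leading term z³: no divisor's leading term divides it; move z³ to the remainder.
  remainder z⁵ + z³ ≠ 0; add k_5 = z⁵ + z³ to the basis.

The other S-polynomials (S(h_2,h_3), S(h_1,k_4), S(h_2,k_4), S(h_3,k_4), S(h_1,k_5), S(h_2,k_5), S(h_3,k_5), S(k_4,k_5)) all reduce to 0 modulo the current basis, so we have a Gröbner basis.
Inter-reduce: drop elements whose leading term is divisible by another's, tail-reduce, and make monic.
Reduced Gröbner basis: {x + z² + 1, y + 1, z⁵ + z³}.

Since the reduced bases disagree, the two ideals are not the same.
The choice of monomial ordering does not affect the verdict — as long as both bases are computed under the same ordering, their equality decides ideal equality.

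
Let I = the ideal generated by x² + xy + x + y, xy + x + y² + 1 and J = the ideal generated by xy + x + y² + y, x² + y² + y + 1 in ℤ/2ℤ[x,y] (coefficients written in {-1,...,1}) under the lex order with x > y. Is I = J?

Equality of ideals is decidable: compute both reduced Gröbner bases (unique for the ordering) and check whether they agree.
Buchberger on the first generating set:
f_1 = x² + xy + x + y, LT = x².
f_2 = xy + x + y² + 1, LT = xy.

S(f_1,f_2): lcm = x²y. S = x² + xy + x + y².
  reduce S modulo (f_1, f_2):
  remainder y² + y ≠ 0; add g_3 = y² + y to the basis.

The other S-polynomials (S(f_1,g_3), S(f_2,g_3)) all reduce to 0 modulo the current basis, so we have a Gröbner basis.
Inter-reduce: drop elements whose leading term is divisible by another's, tail-reduce, and make monic.
Reduced Gröbner basis: {x² + 1, xy + x + y + 1, y² + y}.

Buchberger on the second generating set:
h_1 = xy + x + y² + y, LT = xy.
h_2 = x² + y² + y + 1, LT = x².

S(h_1,h_2): lcm = x²y. S = x² + xy² + xy + y³ + y² + y.
  reduce S modulo (h_1, h_2):
  remainder y² + 1 ≠ 0; add k_3 = y² + 1 to the basis.

The other S-polynomials (S(h_1,k_3), S(h_2,k_3)) all reduce to 0 modulo the current basis, so we have a Gröbner basis.
Inter-reduce: drop elements whose leading term is divisible by another's, tail-reduce, and make monic.
Reduced Gröbner basis: {x² + y, xy + x + y + 1, y² + 1}.

Since the reduced bases disagree, the two ideals are not the same.

No, the ideals differ.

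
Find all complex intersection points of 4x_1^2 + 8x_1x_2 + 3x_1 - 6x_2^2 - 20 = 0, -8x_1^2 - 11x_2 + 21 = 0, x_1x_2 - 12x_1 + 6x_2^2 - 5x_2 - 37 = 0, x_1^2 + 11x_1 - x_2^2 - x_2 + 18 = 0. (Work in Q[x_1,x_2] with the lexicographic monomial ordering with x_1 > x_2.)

{(-2, -1)}

Compute a lex Gröbner basis by Buchberger's algorithm.
f_1 = 4x_1^2 + 8x_1x_2 + 3x_1 - 6x_2^2 - 20, LT = x_1^2.
f_2 = -8x_1^2 - 11x_2 + 21, LT = x_1^2.
f_3 = x_1x_2 - 12x_1 + 6x_2^2 - 5x_2 - 37, LT = x_1x_2.
f_4 = x_1^2 + 11x_1 - x_2^2 - x_2 + 18, LT = x_1^2.

S(f_1,f_2): lcm = x_1^2. S = 2x_1x_2 + 3/4x_1 - 3/2x_2^2 - 11/8x_2 - 19/8.
  reduce S modulo (f_1, f_2, f_3, f_4):
  remainder 99/4x_1 - 27/2x_2^2 + 69/8x_2 + 573/8 ≠ 0; add h_5 = 99/4x_1 - 27/2x_2^2 + 69/8x_2 + 573/8 to the basis.

S(f_1,f_3): lcm = x_1^2x_2. S = 12x_1^2 - 4x_1x_2^2 + 23/4x_1x_2 + 37x_1 - 3/2x_2^3 - 5x_2.
  reduce S modulo (f_1, f_2, f_3, f_4, h_5):
  remainder 45/2x_2^3 - 503/22x_2^2 - 28639/132x_2 - 22651/132 ≠ 0; add h_6 = 45/2x_2^3 - 503/22x_2^2 - 28639/132x_2 - 22651/132 to the basis.

S(f_1,f_4): lcm = x_1^2. S = 2x_1x_2 - 41/4x_1 - 1/2x_2^2 + x_2 - 23.
  reduce S modulo (f_1, f_2, f_3, f_4, h_5, h_6):
  remainder -5x_2^2 + 149/24x_2 + 269/24 ≠ 0; add h_7 = -5x_2^2 + 149/24x_2 + 269/24 to the basis.

S(f_2,f_3): lcm = x_1^2x_2. S = 12x_1^2 - 6x_1x_2^2 + 5x_1x_2 + 37x_1 + 11/8x_2^2 - 21/8x_2.
  reduce S modulo (f_1, f_2, f_3, f_4, h_5, h_6, h_7):
  remainder 490403/17600x_2 + 490403/17600 ≠ 0; add h_8 = 490403/17600x_2 + 490403/17600 to the basis.

The other S-polynomials (S(f_2,f_4), S(f_3,f_4), S(f_1,h_5), S(f_2,h_5), S(f_3,h_5), S(f_4,h_5), S(f_1,h_6), S(f_2,h_6), S(f_3,h_6), S(f_4,h_6), S(h_5,h_6), S(f_1,h_7), S(f_2,h_7), S(f_3,h_7), S(f_4,h_7), S(h_5,h_7), S(h_6,h_7), S(f_1,h_8), S(f_2,h_8), S(f_3,h_8), S(f_4,h_8), S(h_5,h_8), S(h_6,h_8), S(h_7,h_8)) all reduce to 0 modulo the current basis, so we have a Gröbner basis.
Inter-reduce: drop elements whose leading term is divisible by another's, tail-reduce, and make monic.
Reduced Gröbner basis: {x_1 + 2, x_2 + 1}.

Since the basis is lex-ordered, x_2 + 1 is univariate in x_2. Its roots are {-1}. Back-substituting each root into the other basis elements fixes the other coordinates.
  x_2 = -1: the earlier basis element becomes x_1 + 2 = 0, giving x_1 = -2 — point (-2, -1).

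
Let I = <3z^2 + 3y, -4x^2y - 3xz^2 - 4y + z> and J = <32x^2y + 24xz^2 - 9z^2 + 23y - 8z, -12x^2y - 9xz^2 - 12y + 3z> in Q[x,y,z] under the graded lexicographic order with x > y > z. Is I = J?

Yes, the ideals are equal.

Equality of ideals is decidable: compute both reduced Gröbner bases (unique for the ordering) and check whether they agree.
Buchberger on the first generating set:
f_1 = 3z^2 + 3y, LT = z^2.
f_2 = -4x^2y - 3xz^2 - 4y + z, LT = x^2y.

S(f_1,f_2): leading monomials are coprime, so the S-polynomial reduces to 0 (Buchberger's first criterion).
Every S-polynomial of the final basis reduces to 0, so we have a Gröbner basis.
Inter-reduce: drop elements whose leading term is divisible by another's, tail-reduce, and make monic.
Reduced Gröbner basis: {x^2y - 3/4xy + y - 1/4z, z^2 + y}.

Buchberger on the second generating set:
h_1 = 32x^2y + 24xz^2 - 9z^2 + 23y - 8z, LT = x^2y.
h_2 = -12x^2y - 9xz^2 - 12y + 3z, LT = x^2y.

S(h_1,h_2): lcm = x^2y. S = -9/32z^2 - 9/32y.
  leading term z^2: no divisor's leading term divides it; move -9/32z^2 to the remainder.
  leading term y: no divisor's leading term divides it; move -9/32y to the remainder.
  remainder -9/32z^2 - 9/32y ≠ 0; add k_3 = -9/32z^2 - 9/32y to the basis.

S(h_1,k_3): leading monomials are coprime, so the S-polynomial reduces to 0 (Buchberger's first criterion).
S(h_2,k_3): leading monomials are coprime, so the S-polynomial reduces to 0 (Buchberger's first criterion).
Every S-polynomial of the final basis reduces to 0, so we have a Gröbner basis.
Inter-reduce: drop elements whose leading term is divisible by another's, tail-reduce, and make monic.
Reduced Gröbner basis: {x^2y - 3/4xy + y - 1/4z, z^2 + y}.

These coincide, so the ideals are equal.
The same test decides containment: I ⊆ J iff every generator of I reduces to 0 modulo a Gröbner basis of J.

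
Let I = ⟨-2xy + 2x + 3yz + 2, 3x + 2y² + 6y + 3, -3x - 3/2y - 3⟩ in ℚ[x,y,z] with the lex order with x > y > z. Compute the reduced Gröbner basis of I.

G = {x + ½y + 1, y² + 9/4y, yz - 5/12y}

f_1 = -2xy + 2x + 3yz + 2, LT = xy.
f_2 = 3x + 2y² + 6y + 3, LT = x.
f_3 = -3x - 3/2y - 3, LT = x.

S(f_1,f_2): lcm = xy. S = -x - ⅔y³ - 2y² - 3/2yz - y - 1.
  leading term x: subtract (-⅓)·f_2 from -x - ⅔y³ - 2y² - 3/2yz - y - 1 → -⅔y³ - 4/3y² - 3/2yz + y
  leading term y³: no divisor's leading term divides it; move -⅔y³ to the remainder.
  leading term y²: no divisor's leading term divides it; move -4/3y² to the remainder.
  leading term yz: no divisor's leading term divides it; move -3/2yz to the remainder.
  leading term y: no divisor's leading term divides it; move y to the remainder.
  remainder -⅔y³ - 4/3y² - 3/2yz + y ≠ 0; add g_4 = -⅔y³ - 4/3y² - 3/2yz + y to the basis.

S(f_1,f_3): lcm = xy. S = -x - ½y² - 3/2yz - y - 1.
  leading term x: subtract (-⅓)·f_2 from -x - ½y² - 3/2yz - y - 1 → ⅙y² - 3/2yz + y
  leading term y²: no divisor's leading term divides it; move ⅙y² to the remainder.
  leading term yz: no divisor's leading term divides it; move -3/2yz to the remainder.
  leading term y: no divisor's leading term divides it; move y to the remainder.
  remainder ⅙y² - 3/2yz + y ≠ 0; add g_5 = ⅙y² - 3/2yz + y to the basis.

S(f_2,f_3): lcm = x. S = ⅔y² + 3/2y.
  leading term y²: subtract (4)·g_5 from ⅔y² + 3/2y → 6yz - 5/2y
  leading term yz: no divisor's leading term divides it; move 6yz to the remainder.
  leading term y: no divisor's leading term divides it; move -5/2y to the remainder.
  remainder 6yz - 5/2y ≠ 0; add g_6 = 6yz - 5/2y to the basis.

S(f_1,g_4): lcm = xy³. S = -3xy² - 9/4xyz + 3/2xy - 3/2y³z - y².
  leading term xy²: subtract (3/2y)·f_1 from -3xy² - 9/4xyz + 3/2xy - 3/2y³z - y² → -9/4xyz - 3/2xy - 3/2y³z - 9/2y²z - y² - 3y
  leading term xyz: subtract (9/8z)·f_1 from -9/4xyz - 3/2xy - 3/2y³z - 9/2y²z - y² - 3y → -3/2xy - 9/4xz - 3/2y³z - 9/2y²z - y² - 27/8yz² - 3y - 9/4z
  leading term xy: subtract (¾)·f_1 from -3/2xy - 9/4xz - 3/2y³z - 9/2y²z - y² - 27/8yz² - 3y - 9/4z → -9/4xz - 3/2x - 3/2y³z - 9/2y²z - y² - 27/8yz² - 9/4yz - 3y - 9/4z - 3/2
  leading term xz: subtract (-¾z)·f_2 from -9/4xz - 3/2x - 3/2y³z - 9/2y²z - y² - 27/8yz² - 9/4yz - 3y - 9/4z - 3/2 → -3/2x - 3/2y³z - 3y²z - y² - 27/8yz² + 9/4yz - 3y - 3/2
  leading term x: subtract (-½)·f_2 from -3/2x - 3/2y³z - 3y²z - y² - 27/8yz² + 9/4yz - 3y - 3/2 → -3/2y³z - 3y²z - 27/8yz² + 9/4yz
  leading term y³z: subtract (9/4z)·g_4 from -3/2y³z - 3y²z - 27/8yz² + 9/4yz → 0
  remainder 0.

S(f_2,g_4): leading monomials are coprime, so the S-polynomial reduces to 0 (Buchberger's first criterion).
S(f_3,g_4): leading monomials are coprime, so the S-polynomial reduces to 0 (Buchberger's first criterion).
S(f_1,g_5): lcm = xy². S = 9xyz - 7xy - 3/2y²z - y.
  leading term xyz: subtract (-9/2z)·f_1 from 9xyz - 7xy - 3/2y²z - y → -7xy + 9xz - 3/2y²z + 27/2yz² - y + 9z
  leading term xy: subtract (7/2)·f_1 from -7xy + 9xz - 3/2y²z + 27/2yz² - y + 9z → 9xz - 7x - 3/2y²z + 27/2yz² - 21/2yz - y + 9z - 7
  leading term xz: subtract (3z)·f_2 from 9xz - 7x - 3/2y²z + 27/2yz² - 21/2yz - y + 9z - 7 → -7x - 15/2y²z + 27/2yz² - 57/2yz - y - 7
  leading term x: subtract (-7/3)·f_2 from -7x - 15/2y²z + 27/2yz² - 57/2yz - y - 7 → -15/2y²z + 14/3y² + 27/2yz² - 57/2yz + 13y
  leading term y²z: subtract (-45z)·g_5 from -15/2y²z + 14/3y² + 27/2yz² - 57/2yz + 13y → 14/3y² - 54yz² + 33/2yz + 13y
  leading term y²: subtract (28)·g_5 from 14/3y² - 54yz² + 33/2yz + 13y → -54yz² + 117/2yz - 15y
  leading term yz²: subtract (-9z)·g_6 from -54yz² + 117/2yz - 15y → 36yz - 15y
  leading term yz: subtract (6)·g_6 from 36yz - 15y → 0
  remainder 0.

S(f_2,g_5): leading monomials are coprime, so the S-polynomial reduces to 0 (Buchberger's first criterion).
S(f_3,g_5): leading monomials are coprime, so the S-polynomial reduces to 0 (Buchberger's first criterion).
S(g_4,g_5): lcm = y³. S = 9y²z - 4y² + 9/4yz - 3/2y.
  leading term y²z: subtract (54z)·g_5 from 9y²z - 4y² + 9/4yz - 3/2y → -4y² + 81yz² - 207/4yz - 3/2y
  leading term y²: subtract (-24)·g_5 from -4y² + 81yz² - 207/4yz - 3/2y → 81yz² - 351/4yz + 45/2y
  leading term yz²: subtract (27/2z)·g_6 from 81yz² - 351/4yz + 45/2y → -54yz + 45/2y
  leading term yz: subtract (-9)·g_6 from -54yz + 45/2y → 0
  remainder 0.

S(f_1,g_6): lcm = xyz. S = 5/12xy - xz - 3/2yz² - z.
  leading term xy: subtract (-5/24)·f_1 from 5/12xy - xz - 3/2yz² - z → -xz + 5/12x - 3/2yz² + ⅝yz - z + 5/12
  leading term xz: subtract (-⅓z)·f_2 from -xz + 5/12x - 3/2yz² + ⅝yz - z + 5/12 → 5/12x + ⅔y²z - 3/2yz² + 21/8yz + 5/12
  leading term x: subtract (5/36)·f_2 from 5/12x + ⅔y²z - 3/2yz² + 21/8yz + 5/12 → ⅔y²z - 5/18y² - 3/2yz² + 21/8yz - ⅚y
  leading term y²z: subtract (4z)·g_5 from ⅔y²z - 5/18y² - 3/2yz² + 21/8yz - ⅚y → -5/18y² + 9/2yz² - 11/8yz - ⅚y
  leading term y²: subtract (-5/3)·g_5 from -5/18y² + 9/2yz² - 11/8yz - ⅚y → 9/2yz² - 31/8yz + ⅚y
  leading term yz²: subtract (¾z)·g_6 from 9/2yz² - 31/8yz + ⅚y → -2yz + ⅚y
  leading term yz: subtract (-⅓)·g_6 from -2yz + ⅚y → 0
  remainder 0.

S(f_2,g_6): leading monomials are coprime, so the S-polynomial reduces to 0 (Buchberger's first criterion).
S(f_3,g_6): leading monomials are coprime, so the S-polynomial reduces to 0 (Buchberger's first criterion).
S(g_4,g_6): lcm = y³z. S = 5/12y³ + 2y²z + 9/4yz² - 3/2yz.
  leading term y³: subtract (-⅝)·g_4 from 5/12y³ + 2y²z + 9/4yz² - 3/2yz → 2y²z - ⅚y² + 9/4yz² - 39/16yz + ⅝y
  leading term y²z: subtract (12z)·g_5 from 2y²z - ⅚y² + 9/4yz² - 39/16yz + ⅝y → -⅚y² + 81/4yz² - 231/16yz + ⅝y
  leading term y²: subtract (-5)·g_5 from -⅚y² + 81/4yz² - 231/16yz + ⅝y → 81/4yz² - 351/16yz + 45/8y
  leading term yz²: subtract (27/8z)·g_6 from 81/4yz² - 351/16yz + 45/8y → -27/2yz + 45/8y
  leading term yz: subtract (-9/4)·g_6 from -27/2yz + 45/8y → 0
  remainder 0.

S(g_5,g_6): lcm = y²z. S = 5/12y² - 9yz² + 6yz.
  leading term y²: subtract (5/2)·g_5 from 5/12y² - 9yz² + 6yz → -9yz² + 39/4yz - 5/2y
  leading term yz²: subtract (-3/2z)·g_6 from -9yz² + 39/4yz - 5/2y → 6yz - 5/2y
  leading term yz: subtract (1)·g_6 from 6yz - 5/2y → 0
  remainder 0.

Every S-polynomial of the final basis reduces to 0, so we have a Gröbner basis.
Inter-reduce: drop elements whose leading term is divisible by another's, tail-reduce, and make monic.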